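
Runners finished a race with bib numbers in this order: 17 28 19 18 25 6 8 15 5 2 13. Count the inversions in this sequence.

42

Element-by-element contributions:
17 → 6, 8, 15, 5, 2, 13 → 6
28 → 19, 18, 25, 6, 8, 15, 5, 2, 13 → 9
19 → 18, 6, 8, 15, 5, 2, 13 → 7
18 → 6, 8, 15, 5, 2, 13 → 6
25 → 6, 8, 15, 5, 2, 13 → 6
6 → 5, 2 → 2
8 → 5, 2 → 2
15 → 5, 2, 13 → 3
5 → 2 → 1
2 → none → 0
13 → none → 0
Sum: 6 + 9 + 7 + 6 + 6 + 2 + 2 + 3 + 1 + 0 + 0 = 42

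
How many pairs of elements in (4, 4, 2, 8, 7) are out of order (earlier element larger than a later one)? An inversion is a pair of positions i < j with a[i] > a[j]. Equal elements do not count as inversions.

3

For each element, count later entries that are smaller:
4 → 2 → 1
4 → 2 → 1
2 → none → 0
8 → 7 → 1
7 → none → 0
Sum: 1 + 1 + 0 + 1 + 0 = 3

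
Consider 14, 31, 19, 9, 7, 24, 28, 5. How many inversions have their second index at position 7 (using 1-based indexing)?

The element at index 7 is 28.
Elements before it: 14, 31, 19, 9, 7, 24
Those larger than 28: 31

1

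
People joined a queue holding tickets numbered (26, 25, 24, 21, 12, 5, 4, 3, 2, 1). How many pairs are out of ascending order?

Inversions: 45

For each element, count later entries that are smaller:
26 → 25, 24, 21, 12, 5, 4, 3, 2, 1 → 9
25 → 24, 21, 12, 5, 4, 3, 2, 1 → 8
24 → 21, 12, 5, 4, 3, 2, 1 → 7
21 → 12, 5, 4, 3, 2, 1 → 6
12 → 5, 4, 3, 2, 1 → 5
5 → 4, 3, 2, 1 → 4
4 → 3, 2, 1 → 3
3 → 2, 1 → 2
2 → 1 → 1
1 → none → 0
Sum: 9 + 8 + 7 + 6 + 5 + 4 + 3 + 2 + 1 + 0 = 45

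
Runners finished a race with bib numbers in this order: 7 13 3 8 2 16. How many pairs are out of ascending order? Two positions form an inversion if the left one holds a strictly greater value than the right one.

Out-of-order index pairs (1-indexed):
(1,3): 7 > 3
(1,5): 7 > 2
(2,3): 13 > 3
(2,4): 13 > 8
(2,5): 13 > 2
(3,5): 3 > 2
(4,5): 8 > 2
That's 7 pairs.

7 out-of-order pairs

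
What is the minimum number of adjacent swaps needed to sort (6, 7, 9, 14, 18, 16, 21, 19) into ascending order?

The minimum number of adjacent swaps to sort an array equals its inversion count, since every such swap removes exactly one inversion.
Count inversions — for each element, later elements that are smaller:
6: none → 0
7: none → 0
9: none → 0
14: none → 0
18: 16 → 1
16: none → 0
21: 19 → 1
19: none → 0
Total inversions: 0 + 0 + 0 + 0 + 1 + 0 + 1 + 0 = 2

2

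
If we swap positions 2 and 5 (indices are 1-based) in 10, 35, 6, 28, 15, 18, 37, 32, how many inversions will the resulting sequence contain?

Positions 2 and 5 hold 35 and 15; after swapping, the array is [10, 15, 6, 28, 35, 18, 37, 32].
For each element, count later entries that are smaller:
10 → 6 → 1
15 → 6 → 1
6 → none → 0
28 → 18 → 1
35 → 18, 32 → 2
18 → none → 0
37 → 32 → 1
32 → none → 0
Sum: 1 + 1 + 0 + 1 + 2 + 0 + 1 + 0 = 6

6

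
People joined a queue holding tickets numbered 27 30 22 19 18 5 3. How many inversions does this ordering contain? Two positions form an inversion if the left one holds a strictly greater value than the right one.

20

Sweep left to right; for each value list the smaller values that follow it:
27 → 22, 19, 18, 5, 3 → 5
30 → 22, 19, 18, 5, 3 → 5
22 → 19, 18, 5, 3 → 4
19 → 18, 5, 3 → 3
18 → 5, 3 → 2
5 → 3 → 1
3 → none → 0
Sum: 5 + 5 + 4 + 3 + 2 + 1 + 0 = 20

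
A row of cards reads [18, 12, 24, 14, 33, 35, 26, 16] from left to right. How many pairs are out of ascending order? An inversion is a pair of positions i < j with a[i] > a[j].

Element-by-element contributions:
18 → 12, 14, 16 → 3
12 → none → 0
24 → 14, 16 → 2
14 → none → 0
33 → 26, 16 → 2
35 → 26, 16 → 2
26 → 16 → 1
16 → none → 0
Sum: 3 + 0 + 2 + 0 + 2 + 2 + 1 + 0 = 10

10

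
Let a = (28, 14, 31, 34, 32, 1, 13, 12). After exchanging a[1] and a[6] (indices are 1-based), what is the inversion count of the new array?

Positions 1 and 6 hold 28 and 1; after swapping, the array is [1, 14, 31, 34, 32, 28, 13, 12].
For each element, count later entries that are smaller:
1: 0
14: 2
31: 3
34: 4
32: 3
28: 2
13: 1
12: 0
Sum: 0 + 2 + 3 + 4 + 3 + 2 + 1 + 0 = 15

15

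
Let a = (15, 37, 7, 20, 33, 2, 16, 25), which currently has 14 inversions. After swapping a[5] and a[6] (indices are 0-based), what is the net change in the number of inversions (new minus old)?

+1

Positions 5 and 6 hold 2 and 16; after swapping, the array is [15, 37, 7, 20, 33, 16, 2, 25].
For each element, count later entries that are smaller:
15 → 7, 2 → 2
37 → 7, 20, 33, 16, 2, 25 → 6
7 → 2 → 1
20 → 16, 2 → 2
33 → 16, 2, 25 → 3
16 → 2 → 1
2 → none → 0
25 → none → 0
Sum: 2 + 6 + 1 + 2 + 3 + 1 + 0 + 0 = 15
Change: 15 − 14 = +1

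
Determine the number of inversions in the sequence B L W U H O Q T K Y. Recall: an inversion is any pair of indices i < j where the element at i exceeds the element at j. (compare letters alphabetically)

There are 16 inversions.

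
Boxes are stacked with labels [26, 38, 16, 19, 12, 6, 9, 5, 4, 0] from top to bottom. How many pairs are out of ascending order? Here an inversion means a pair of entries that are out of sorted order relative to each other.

There are 42 inversions.

For each element, count later entries that are smaller:
26: 8
38: 8
16: 6
19: 6
12: 5
6: 3
9: 3
5: 2
4: 1
0: 0
Sum: 8 + 8 + 6 + 6 + 5 + 3 + 3 + 2 + 1 + 0 = 42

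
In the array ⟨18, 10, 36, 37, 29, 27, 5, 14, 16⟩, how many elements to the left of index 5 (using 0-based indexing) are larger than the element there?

The element at index 5 is 27.
Elements before it: 18, 10, 36, 37, 29
Those larger than 27: 36, 37, 29

3 such elements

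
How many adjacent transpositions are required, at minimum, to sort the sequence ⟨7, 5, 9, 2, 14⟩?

The minimum number of adjacent swaps to sort an array equals its inversion count, since every such swap removes exactly one inversion.
Count inversions — for each element, later elements that are smaller:
7: 5, 2 → 2
5: 2 → 1
9: 2 → 1
2: none → 0
14: none → 0
Total inversions: 2 + 1 + 1 + 0 + 0 = 4

4 swaps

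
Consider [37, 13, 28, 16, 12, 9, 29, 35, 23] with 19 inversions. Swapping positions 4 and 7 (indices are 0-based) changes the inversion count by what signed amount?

+3

Positions 4 and 7 hold 12 and 35; after swapping, the array is [37, 13, 28, 16, 35, 9, 29, 12, 23].
For each element, count later entries that are smaller:
37 → 13, 28, 16, 35, 9, 29, 12, 23 → 8
13 → 9, 12 → 2
28 → 16, 9, 12, 23 → 4
16 → 9, 12 → 2
35 → 9, 29, 12, 23 → 4
9 → none → 0
29 → 12, 23 → 2
12 → none → 0
23 → none → 0
Sum: 8 + 2 + 4 + 2 + 4 + 0 + 2 + 0 + 0 = 22
Change: 22 − 19 = +3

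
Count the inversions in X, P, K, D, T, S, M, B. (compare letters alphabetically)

There are 20 inversions.

Count, for each position, how many later elements it exceeds:
X: 7
P: 4
K: 2
D: 1
T: 3
S: 2
M: 1
B: 0
Sum: 7 + 4 + 2 + 1 + 3 + 2 + 1 + 0 = 20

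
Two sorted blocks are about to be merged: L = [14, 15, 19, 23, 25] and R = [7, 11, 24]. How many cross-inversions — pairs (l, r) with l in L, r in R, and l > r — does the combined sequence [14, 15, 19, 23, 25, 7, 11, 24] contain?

11 cross-inversions

Take each right-half value and tally the left-half values above it:
r = 7: 14, 15, 19, 23, 25 → 5
r = 11: 14, 15, 19, 23, 25 → 5
r = 24: 25 → 1
Cross-inversions: 5 + 5 + 1 = 11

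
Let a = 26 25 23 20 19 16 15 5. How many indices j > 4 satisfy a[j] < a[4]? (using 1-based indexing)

The element at index 4 is 20.
Elements after it: 19, 16, 15, 5
Those smaller than 20: 19, 16, 15, 5

4 such elements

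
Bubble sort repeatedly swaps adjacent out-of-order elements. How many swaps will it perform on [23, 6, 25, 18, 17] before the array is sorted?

The minimum number of adjacent swaps to sort an array equals its inversion count, since every such swap removes exactly one inversion.
Count inversions — for each element, later elements that are smaller:
23: 6, 18, 17 → 3
6: none → 0
25: 18, 17 → 2
18: 17 → 1
17: none → 0
Total inversions: 3 + 0 + 2 + 1 + 0 = 6

6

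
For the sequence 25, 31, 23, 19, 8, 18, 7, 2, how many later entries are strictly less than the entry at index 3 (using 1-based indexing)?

5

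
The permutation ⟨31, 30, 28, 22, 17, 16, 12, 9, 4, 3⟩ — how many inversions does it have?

For each element, count later entries that are smaller:
31 → 30, 28, 22, 17, 16, 12, 9, 4, 3 → 9
30 → 28, 22, 17, 16, 12, 9, 4, 3 → 8
28 → 22, 17, 16, 12, 9, 4, 3 → 7
22 → 17, 16, 12, 9, 4, 3 → 6
17 → 16, 12, 9, 4, 3 → 5
16 → 12, 9, 4, 3 → 4
12 → 9, 4, 3 → 3
9 → 4, 3 → 2
4 → 3 → 1
3 → none → 0
Sum: 9 + 8 + 7 + 6 + 5 + 4 + 3 + 2 + 1 + 0 = 45

45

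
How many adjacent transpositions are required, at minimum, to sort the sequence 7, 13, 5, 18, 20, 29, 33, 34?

2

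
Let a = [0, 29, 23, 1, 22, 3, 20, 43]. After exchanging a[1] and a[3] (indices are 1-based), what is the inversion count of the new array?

Positions 1 and 3 hold 0 and 23; after swapping, the array is [23, 29, 0, 1, 22, 3, 20, 43].
Sweep left to right; for each value list the smaller values that follow it:
23 → 0, 1, 22, 3, 20 → 5
29 → 0, 1, 22, 3, 20 → 5
0 → none → 0
1 → none → 0
22 → 3, 20 → 2
3 → none → 0
20 → none → 0
43 → none → 0
Sum: 5 + 5 + 0 + 0 + 2 + 0 + 0 + 0 = 12

12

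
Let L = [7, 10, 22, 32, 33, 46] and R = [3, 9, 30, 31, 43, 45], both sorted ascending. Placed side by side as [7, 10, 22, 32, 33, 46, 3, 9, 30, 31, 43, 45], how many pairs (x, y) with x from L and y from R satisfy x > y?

There are 19 cross-inversions.

Take each right-half value and tally the left-half values above it:
r = 3: 7, 10, 22, 32, 33, 46 → 6
r = 9: 10, 22, 32, 33, 46 → 5
r = 30: 32, 33, 46 → 3
r = 31: 32, 33, 46 → 3
r = 43: 46 → 1
r = 45: 46 → 1
Cross-inversions: 6 + 5 + 3 + 3 + 1 + 1 = 19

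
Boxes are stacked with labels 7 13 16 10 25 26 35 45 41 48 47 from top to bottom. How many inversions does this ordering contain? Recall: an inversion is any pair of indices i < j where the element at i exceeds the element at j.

Count, for each position, how many later elements it exceeds:
7: 0
13: 1
16: 1
10: 0
25: 0
26: 0
35: 0
45: 1
41: 0
48: 1
47: 0
Sum: 0 + 1 + 1 + 0 + 0 + 0 + 0 + 1 + 0 + 1 + 0 = 4

There are 4 out-of-order pairs.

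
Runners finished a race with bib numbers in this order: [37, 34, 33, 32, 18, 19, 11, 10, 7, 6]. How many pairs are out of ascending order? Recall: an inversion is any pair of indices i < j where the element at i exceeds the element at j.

Sweep left to right; for each value list the smaller values that follow it:
37 → 34, 33, 32, 18, 19, 11, 10, 7, 6 → 9
34 → 33, 32, 18, 19, 11, 10, 7, 6 → 8
33 → 32, 18, 19, 11, 10, 7, 6 → 7
32 → 18, 19, 11, 10, 7, 6 → 6
18 → 11, 10, 7, 6 → 4
19 → 11, 10, 7, 6 → 4
11 → 10, 7, 6 → 3
10 → 7, 6 → 2
7 → 6 → 1
6 → none → 0
Sum: 9 + 8 + 7 + 6 + 4 + 4 + 3 + 2 + 1 + 0 = 44

44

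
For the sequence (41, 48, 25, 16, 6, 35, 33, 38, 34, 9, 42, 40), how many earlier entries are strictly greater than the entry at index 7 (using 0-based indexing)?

The element at index 7 is 38.
Elements before it: 41, 48, 25, 16, 6, 35, 33
Those larger than 38: 41, 48

2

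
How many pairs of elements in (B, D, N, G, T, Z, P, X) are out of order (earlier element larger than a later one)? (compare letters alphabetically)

Element-by-element contributions:
B: 0
D: 0
N: 1
G: 0
T: 1
Z: 2
P: 0
X: 0
Sum: 0 + 0 + 1 + 0 + 1 + 2 + 0 + 0 = 4

4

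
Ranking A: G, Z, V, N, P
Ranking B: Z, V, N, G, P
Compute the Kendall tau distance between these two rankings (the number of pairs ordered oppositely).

Assign each item its position (1..5) in the first ordering, then rewrite the second ordering as that position sequence:
positions: G→1, Z→2, V→3, N→4, P→5
second ordering as positions: [2, 3, 4, 1, 5]
Discordant pairs = inversions in this position sequence.
2: 1 → 1
3: 1 → 1
4: 1 → 1
1: 0
5: 0
Total: 1 + 1 + 1 + 0 + 0 = 3

There are 3 discordant pairs.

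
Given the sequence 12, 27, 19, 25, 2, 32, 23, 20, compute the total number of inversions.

Sweep left to right; for each value list the smaller values that follow it:
12 → 2 → 1
27 → 19, 25, 2, 23, 20 → 5
19 → 2 → 1
25 → 2, 23, 20 → 3
2 → none → 0
32 → 23, 20 → 2
23 → 20 → 1
20 → none → 0
Sum: 1 + 5 + 1 + 3 + 0 + 2 + 1 + 0 = 13

13 out-of-order pairs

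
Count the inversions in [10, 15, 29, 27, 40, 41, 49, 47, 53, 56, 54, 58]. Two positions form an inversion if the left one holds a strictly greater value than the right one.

3 inversions

Count, for each position, how many later elements it exceeds:
10: 0
15: 0
29: 1
27: 0
40: 0
41: 0
49: 1
47: 0
53: 0
56: 1
54: 0
58: 0
Sum: 0 + 0 + 1 + 0 + 0 + 0 + 1 + 0 + 0 + 1 + 0 + 0 = 3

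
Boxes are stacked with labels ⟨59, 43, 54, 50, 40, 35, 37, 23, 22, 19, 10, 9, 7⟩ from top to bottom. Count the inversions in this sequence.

Sweep left to right; for each value list the smaller values that follow it:
59 → 43, 54, 50, 40, 35, 37, 23, 22, 19, 10, 9, 7 → 12
43 → 40, 35, 37, 23, 22, 19, 10, 9, 7 → 9
54 → 50, 40, 35, 37, 23, 22, 19, 10, 9, 7 → 10
50 → 40, 35, 37, 23, 22, 19, 10, 9, 7 → 9
40 → 35, 37, 23, 22, 19, 10, 9, 7 → 8
35 → 23, 22, 19, 10, 9, 7 → 6
37 → 23, 22, 19, 10, 9, 7 → 6
23 → 22, 19, 10, 9, 7 → 5
22 → 19, 10, 9, 7 → 4
19 → 10, 9, 7 → 3
10 → 9, 7 → 2
9 → 7 → 1
7 → none → 0
Sum: 12 + 9 + 10 + 9 + 8 + 6 + 6 + 5 + 4 + 3 + 2 + 1 + 0 = 75

75 inversions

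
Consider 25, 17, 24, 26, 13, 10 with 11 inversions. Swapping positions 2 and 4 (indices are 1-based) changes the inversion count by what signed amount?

+3

Positions 2 and 4 hold 17 and 26; after swapping, the array is [25, 26, 24, 17, 13, 10].
Sweep left to right; for each value list the smaller values that follow it:
25: 4
26: 4
24: 3
17: 2
13: 1
10: 0
Sum: 4 + 4 + 3 + 2 + 1 + 0 = 14
Change: 14 − 11 = +3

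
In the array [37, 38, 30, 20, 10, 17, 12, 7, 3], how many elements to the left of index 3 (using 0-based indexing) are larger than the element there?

The element at index 3 is 20.
Elements before it: 37, 38, 30
Those larger than 20: 37, 38, 30

3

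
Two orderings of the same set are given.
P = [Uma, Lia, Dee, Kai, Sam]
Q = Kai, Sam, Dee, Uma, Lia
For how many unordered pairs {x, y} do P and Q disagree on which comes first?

8 disagreeing pairs

Assign each item its position (1..5) in the first ordering, then rewrite the second ordering as that position sequence:
positions: Uma→1, Lia→2, Dee→3, Kai→4, Sam→5
second ordering as positions: [4, 5, 3, 1, 2]
Discordant pairs = inversions in this position sequence.
4: 3, 1, 2 → 3
5: 3, 1, 2 → 3
3: 1, 2 → 2
1: 0
2: 0
Total: 3 + 3 + 2 + 0 + 0 = 8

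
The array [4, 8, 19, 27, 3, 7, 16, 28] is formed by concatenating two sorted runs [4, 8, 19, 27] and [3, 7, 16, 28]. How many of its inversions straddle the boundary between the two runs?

For each element r of the right run, count left-run elements greater than r:
r = 3: 4, 8, 19, 27 → 4
r = 7: 8, 19, 27 → 3
r = 16: 19, 27 → 2
r = 28: none → 0
Cross-inversions: 4 + 3 + 2 + 0 = 9

There are 9 cross-inversions.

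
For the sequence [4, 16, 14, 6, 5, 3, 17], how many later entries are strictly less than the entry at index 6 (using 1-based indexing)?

0 such elements

The element at index 6 is 3.
Elements after it: 17
None of them are smaller than 3.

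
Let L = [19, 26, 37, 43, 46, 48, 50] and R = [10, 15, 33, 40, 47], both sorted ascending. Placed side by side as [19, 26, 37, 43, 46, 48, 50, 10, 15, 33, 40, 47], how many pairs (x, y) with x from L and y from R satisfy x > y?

For each element r of the right run, count left-run elements greater than r:
r = 10: 19, 26, 37, 43, 46, 48, 50 → 7
r = 15: 19, 26, 37, 43, 46, 48, 50 → 7
r = 33: 37, 43, 46, 48, 50 → 5
r = 40: 43, 46, 48, 50 → 4
r = 47: 48, 50 → 2
Cross-inversions: 7 + 7 + 5 + 4 + 2 = 25

25 split inversions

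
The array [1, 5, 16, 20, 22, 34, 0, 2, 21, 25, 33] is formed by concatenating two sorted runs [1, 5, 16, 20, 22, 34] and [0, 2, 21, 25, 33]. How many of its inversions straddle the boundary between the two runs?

15

Take each right-half value and tally the left-half values above it:
r = 0: 1, 5, 16, 20, 22, 34 → 6
r = 2: 5, 16, 20, 22, 34 → 5
r = 21: 22, 34 → 2
r = 25: 34 → 1
r = 33: 34 → 1
Cross-inversions: 6 + 5 + 2 + 1 + 1 = 15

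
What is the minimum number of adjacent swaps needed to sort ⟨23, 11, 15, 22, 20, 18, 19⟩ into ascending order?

Each adjacent swap fixes exactly one inversion, so the minimum swap count equals the number of inversions.
Count inversions — for each element, later elements that are smaller:
23: 11, 15, 22, 20, 18, 19 → 6
11: none → 0
15: none → 0
22: 20, 18, 19 → 3
20: 18, 19 → 2
18: none → 0
19: none → 0
Total inversions: 6 + 0 + 0 + 3 + 2 + 0 + 0 = 11

11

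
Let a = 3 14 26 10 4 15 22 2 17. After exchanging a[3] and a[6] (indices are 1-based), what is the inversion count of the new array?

15

Positions 3 and 6 hold 26 and 15; after swapping, the array is [3, 14, 15, 10, 4, 26, 22, 2, 17].
Sweep left to right; for each value list the smaller values that follow it:
3 → 2 → 1
14 → 10, 4, 2 → 3
15 → 10, 4, 2 → 3
10 → 4, 2 → 2
4 → 2 → 1
26 → 22, 2, 17 → 3
22 → 2, 17 → 2
2 → none → 0
17 → none → 0
Sum: 1 + 3 + 3 + 2 + 1 + 3 + 2 + 0 + 0 = 15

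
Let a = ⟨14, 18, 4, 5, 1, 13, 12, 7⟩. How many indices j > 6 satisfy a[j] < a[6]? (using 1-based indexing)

2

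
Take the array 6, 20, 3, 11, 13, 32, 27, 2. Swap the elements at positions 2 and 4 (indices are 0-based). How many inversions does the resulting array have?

Positions 2 and 4 hold 3 and 13; after swapping, the array is [6, 20, 13, 11, 3, 32, 27, 2].
Element-by-element contributions:
6: 2
20: 4
13: 3
11: 2
3: 1
32: 2
27: 1
2: 0
Sum: 2 + 4 + 3 + 2 + 1 + 2 + 1 + 0 = 15

15 inversions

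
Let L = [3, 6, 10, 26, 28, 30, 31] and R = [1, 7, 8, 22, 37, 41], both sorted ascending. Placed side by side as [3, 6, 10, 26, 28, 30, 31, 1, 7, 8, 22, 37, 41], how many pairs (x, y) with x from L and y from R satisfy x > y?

Take each right-half value and tally the left-half values above it:
r = 1: 3, 6, 10, 26, 28, 30, 31 → 7
r = 7: 10, 26, 28, 30, 31 → 5
r = 8: 10, 26, 28, 30, 31 → 5
r = 22: 26, 28, 30, 31 → 4
r = 37: none → 0
r = 41: none → 0
Cross-inversions: 7 + 5 + 5 + 4 + 0 + 0 = 21

21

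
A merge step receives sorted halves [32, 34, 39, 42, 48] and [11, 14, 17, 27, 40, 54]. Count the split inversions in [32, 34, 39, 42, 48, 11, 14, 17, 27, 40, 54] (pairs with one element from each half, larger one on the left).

Take each right-half value and tally the left-half values above it:
r = 11: 32, 34, 39, 42, 48 → 5
r = 14: 32, 34, 39, 42, 48 → 5
r = 17: 32, 34, 39, 42, 48 → 5
r = 27: 32, 34, 39, 42, 48 → 5
r = 40: 42, 48 → 2
r = 54: none → 0
Cross-inversions: 5 + 5 + 5 + 5 + 2 + 0 = 22

22 cross-inversions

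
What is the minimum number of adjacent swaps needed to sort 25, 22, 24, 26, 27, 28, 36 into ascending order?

2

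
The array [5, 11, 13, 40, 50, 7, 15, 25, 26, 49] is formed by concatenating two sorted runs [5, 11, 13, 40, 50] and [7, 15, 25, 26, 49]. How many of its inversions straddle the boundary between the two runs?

There are 11 cross-inversions.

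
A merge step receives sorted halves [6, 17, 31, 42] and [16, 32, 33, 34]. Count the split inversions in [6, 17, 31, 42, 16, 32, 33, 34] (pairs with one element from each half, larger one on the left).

6

Take each right-half value and tally the left-half values above it:
r = 16: 17, 31, 42 → 3
r = 32: 42 → 1
r = 33: 42 → 1
r = 34: 42 → 1
Cross-inversions: 3 + 1 + 1 + 1 = 6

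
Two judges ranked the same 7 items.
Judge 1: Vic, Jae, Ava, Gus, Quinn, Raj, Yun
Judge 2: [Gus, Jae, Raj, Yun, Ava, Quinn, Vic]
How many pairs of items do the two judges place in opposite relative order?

Assign each item its position (1..7) in the first ordering, then rewrite the second ordering as that position sequence:
positions: Vic→1, Jae→2, Ava→3, Gus→4, Quinn→5, Raj→6, Yun→7
second ordering as positions: [4, 2, 6, 7, 3, 5, 1]
Discordant pairs = inversions in this position sequence.
4: 2, 3, 1 → 3
2: 1 → 1
6: 3, 5, 1 → 3
7: 3, 5, 1 → 3
3: 1 → 1
5: 1 → 1
1: 0
Total: 3 + 1 + 3 + 3 + 1 + 1 + 0 = 12

Discordant pairs: 12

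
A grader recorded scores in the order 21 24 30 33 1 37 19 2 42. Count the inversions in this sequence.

Inversions: 15

Count, for each position, how many later elements it exceeds:
21: 3
24: 3
30: 3
33: 3
1: 0
37: 2
19: 1
2: 0
42: 0
Sum: 3 + 3 + 3 + 3 + 0 + 2 + 1 + 0 + 0 = 15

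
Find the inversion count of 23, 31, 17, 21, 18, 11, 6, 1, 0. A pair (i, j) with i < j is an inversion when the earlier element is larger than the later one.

Element-by-element contributions:
23 → 17, 21, 18, 11, 6, 1, 0 → 7
31 → 17, 21, 18, 11, 6, 1, 0 → 7
17 → 11, 6, 1, 0 → 4
21 → 18, 11, 6, 1, 0 → 5
18 → 11, 6, 1, 0 → 4
11 → 6, 1, 0 → 3
6 → 1, 0 → 2
1 → 0 → 1
0 → none → 0
Sum: 7 + 7 + 4 + 5 + 4 + 3 + 2 + 1 + 0 = 33

There are 33 inversions.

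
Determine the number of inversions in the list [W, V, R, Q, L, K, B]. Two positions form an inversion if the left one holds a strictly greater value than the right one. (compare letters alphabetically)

21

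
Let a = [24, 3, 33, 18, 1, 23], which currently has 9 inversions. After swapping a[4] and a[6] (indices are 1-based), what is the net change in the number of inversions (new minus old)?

+1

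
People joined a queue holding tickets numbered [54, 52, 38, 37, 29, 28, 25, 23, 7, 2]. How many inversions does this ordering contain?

Inversions: 45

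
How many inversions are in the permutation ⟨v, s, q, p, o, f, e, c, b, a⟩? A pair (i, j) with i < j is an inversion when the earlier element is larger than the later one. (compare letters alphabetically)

45 inversions

Element-by-element contributions:
v: 9
s: 8
q: 7
p: 6
o: 5
f: 4
e: 3
c: 2
b: 1
a: 0
Sum: 9 + 8 + 7 + 6 + 5 + 4 + 3 + 2 + 1 + 0 = 45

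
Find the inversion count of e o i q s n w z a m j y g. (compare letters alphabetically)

36 inversions

Sweep left to right; for each value list the smaller values that follow it:
e: 1
o: 6
i: 2
q: 5
s: 5
n: 4
w: 4
z: 5
a: 0
m: 2
j: 1
y: 1
g: 0
Sum: 1 + 6 + 2 + 5 + 5 + 4 + 4 + 5 + 0 + 2 + 1 + 1 + 0 = 36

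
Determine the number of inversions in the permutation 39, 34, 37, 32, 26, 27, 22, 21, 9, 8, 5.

53

Sweep left to right; for each value list the smaller values that follow it:
39: 10
34: 8
37: 8
32: 7
26: 5
27: 5
22: 4
21: 3
9: 2
8: 1
5: 0
Sum: 10 + 8 + 8 + 7 + 5 + 5 + 4 + 3 + 2 + 1 + 0 = 53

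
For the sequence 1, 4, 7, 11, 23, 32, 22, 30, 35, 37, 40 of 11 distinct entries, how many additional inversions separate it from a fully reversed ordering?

52

Maximum inversions for 11 distinct elements is C(11, 2) = 11·10/2 = 55.
Current inversions — for each element, count later smaller elements:
1: 0
4: 0
7: 0
11: 0
23: 1
32: 2
22: 0
30: 0
35: 0
37: 0
40: 0
Current total: 0 + 0 + 0 + 0 + 1 + 2 + 0 + 0 + 0 + 0 + 0 = 3
Shortfall: 55 − 3 = 52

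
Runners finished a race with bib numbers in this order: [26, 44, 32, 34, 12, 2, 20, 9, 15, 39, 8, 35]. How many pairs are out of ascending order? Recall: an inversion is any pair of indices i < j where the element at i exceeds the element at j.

There are 38 inversions.

For each element, count later entries that are smaller:
26 → 12, 2, 20, 9, 15, 8 → 6
44 → 32, 34, 12, 2, 20, 9, 15, 39, 8, 35 → 10
32 → 12, 2, 20, 9, 15, 8 → 6
34 → 12, 2, 20, 9, 15, 8 → 6
12 → 2, 9, 8 → 3
2 → none → 0
20 → 9, 15, 8 → 3
9 → 8 → 1
15 → 8 → 1
39 → 8, 35 → 2
8 → none → 0
35 → none → 0
Sum: 6 + 10 + 6 + 6 + 3 + 0 + 3 + 1 + 1 + 2 + 0 + 0 = 38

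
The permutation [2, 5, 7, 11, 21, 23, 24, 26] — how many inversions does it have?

Count, for each position, how many later elements it exceeds:
2: 0
5: 0
7: 0
11: 0
21: 0
23: 0
24: 0
26: 0
Sum: 0 + 0 + 0 + 0 + 0 + 0 + 0 + 0 = 0

There are 0 out-of-order pairs.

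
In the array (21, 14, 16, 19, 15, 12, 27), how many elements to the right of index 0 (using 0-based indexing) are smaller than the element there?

The element at index 0 is 21.
Elements after it: 14, 16, 19, 15, 12, 27
Those smaller than 21: 14, 16, 19, 15, 12

5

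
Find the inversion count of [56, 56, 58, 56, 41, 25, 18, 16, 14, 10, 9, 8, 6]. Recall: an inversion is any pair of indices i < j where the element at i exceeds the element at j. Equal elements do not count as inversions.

For each element, count later entries that are smaller:
56: 9
56: 9
58: 10
56: 9
41: 8
25: 7
18: 6
16: 5
14: 4
10: 3
9: 2
8: 1
6: 0
Sum: 9 + 9 + 10 + 9 + 8 + 7 + 6 + 5 + 4 + 3 + 2 + 1 + 0 = 73

Inversions: 73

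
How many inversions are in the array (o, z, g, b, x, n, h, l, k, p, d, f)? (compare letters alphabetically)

42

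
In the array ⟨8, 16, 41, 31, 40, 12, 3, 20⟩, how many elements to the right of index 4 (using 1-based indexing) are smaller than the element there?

The element at index 4 is 31.
Elements after it: 40, 12, 3, 20
Those smaller than 31: 12, 3, 20

3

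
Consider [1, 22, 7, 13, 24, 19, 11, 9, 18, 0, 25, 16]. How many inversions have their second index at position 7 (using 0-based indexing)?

5

The element at index 7 is 9.
Elements before it: 1, 22, 7, 13, 24, 19, 11
Those larger than 9: 22, 13, 24, 19, 11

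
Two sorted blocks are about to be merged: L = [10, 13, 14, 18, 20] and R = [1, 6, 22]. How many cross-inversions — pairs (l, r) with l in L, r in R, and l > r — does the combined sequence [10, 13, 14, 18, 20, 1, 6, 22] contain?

10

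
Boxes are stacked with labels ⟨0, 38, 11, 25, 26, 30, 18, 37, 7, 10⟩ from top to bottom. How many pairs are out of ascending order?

Inversions: 23

Count, for each position, how many later elements it exceeds:
0 → none → 0
38 → 11, 25, 26, 30, 18, 37, 7, 10 → 8
11 → 7, 10 → 2
25 → 18, 7, 10 → 3
26 → 18, 7, 10 → 3
30 → 18, 7, 10 → 3
18 → 7, 10 → 2
37 → 7, 10 → 2
7 → none → 0
10 → none → 0
Sum: 0 + 8 + 2 + 3 + 3 + 3 + 2 + 2 + 0 + 0 = 23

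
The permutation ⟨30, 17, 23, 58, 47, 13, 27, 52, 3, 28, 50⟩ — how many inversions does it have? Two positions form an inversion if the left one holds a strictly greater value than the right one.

26

For each element, count later entries that are smaller:
30: 6
17: 2
23: 2
58: 7
47: 4
13: 1
27: 1
52: 3
3: 0
28: 0
50: 0
Sum: 6 + 2 + 2 + 7 + 4 + 1 + 1 + 3 + 0 + 0 + 0 = 26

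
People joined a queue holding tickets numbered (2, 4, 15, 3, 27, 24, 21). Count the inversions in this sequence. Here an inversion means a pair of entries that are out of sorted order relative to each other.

5

Sweep left to right; for each value list the smaller values that follow it:
2: 0
4: 1
15: 1
3: 0
27: 2
24: 1
21: 0
Sum: 0 + 1 + 1 + 0 + 2 + 1 + 0 = 5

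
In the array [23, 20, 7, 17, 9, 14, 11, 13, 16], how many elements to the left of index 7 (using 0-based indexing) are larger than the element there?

4 such elements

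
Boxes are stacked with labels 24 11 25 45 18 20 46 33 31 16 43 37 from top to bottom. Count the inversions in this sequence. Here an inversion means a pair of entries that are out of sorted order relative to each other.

25

Sweep left to right; for each value list the smaller values that follow it:
24: 4
11: 0
25: 3
45: 7
18: 1
20: 1
46: 5
33: 2
31: 1
16: 0
43: 1
37: 0
Sum: 4 + 0 + 3 + 7 + 1 + 1 + 5 + 2 + 1 + 0 + 1 + 0 = 25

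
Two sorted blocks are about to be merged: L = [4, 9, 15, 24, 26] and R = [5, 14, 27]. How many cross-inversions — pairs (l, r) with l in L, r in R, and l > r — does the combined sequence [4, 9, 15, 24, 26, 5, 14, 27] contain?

Count, for every r in R, how many entries of L exceed r:
r = 5: 9, 15, 24, 26 → 4
r = 14: 15, 24, 26 → 3
r = 27: none → 0
Cross-inversions: 4 + 3 + 0 = 7

7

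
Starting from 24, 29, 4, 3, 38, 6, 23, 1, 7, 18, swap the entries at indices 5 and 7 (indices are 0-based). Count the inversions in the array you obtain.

25 inversions

Positions 5 and 7 hold 6 and 1; after swapping, the array is [24, 29, 4, 3, 38, 1, 23, 6, 7, 18].
Sweep left to right; for each value list the smaller values that follow it:
24 → 4, 3, 1, 23, 6, 7, 18 → 7
29 → 4, 3, 1, 23, 6, 7, 18 → 7
4 → 3, 1 → 2
3 → 1 → 1
38 → 1, 23, 6, 7, 18 → 5
1 → none → 0
23 → 6, 7, 18 → 3
6 → none → 0
7 → none → 0
18 → none → 0
Sum: 7 + 7 + 2 + 1 + 5 + 0 + 3 + 0 + 0 + 0 = 25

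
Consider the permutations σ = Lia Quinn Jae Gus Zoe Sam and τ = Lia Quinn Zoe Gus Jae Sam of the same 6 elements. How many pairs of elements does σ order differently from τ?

3 discordant pairs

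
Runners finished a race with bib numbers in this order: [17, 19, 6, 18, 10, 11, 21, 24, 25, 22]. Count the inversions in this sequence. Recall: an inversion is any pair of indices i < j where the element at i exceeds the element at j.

11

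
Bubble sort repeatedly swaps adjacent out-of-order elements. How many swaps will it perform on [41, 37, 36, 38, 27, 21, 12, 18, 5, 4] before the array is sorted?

Each adjacent swap fixes exactly one inversion, so the minimum swap count equals the number of inversions.
Count inversions — for each element, later elements that are smaller:
41: 37, 36, 38, 27, 21, 12, 18, 5, 4 → 9
37: 36, 27, 21, 12, 18, 5, 4 → 7
36: 27, 21, 12, 18, 5, 4 → 6
38: 27, 21, 12, 18, 5, 4 → 6
27: 21, 12, 18, 5, 4 → 5
21: 12, 18, 5, 4 → 4
12: 5, 4 → 2
18: 5, 4 → 2
5: 4 → 1
4: none → 0
Total inversions: 9 + 7 + 6 + 6 + 5 + 4 + 2 + 2 + 1 + 0 = 42

Swaps: 42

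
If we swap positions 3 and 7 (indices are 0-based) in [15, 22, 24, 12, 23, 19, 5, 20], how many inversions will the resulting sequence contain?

19

Positions 3 and 7 hold 12 and 20; after swapping, the array is [15, 22, 24, 20, 23, 19, 5, 12].
Sweep left to right; for each value list the smaller values that follow it:
15: 2
22: 4
24: 5
20: 3
23: 3
19: 2
5: 0
12: 0
Sum: 2 + 4 + 5 + 3 + 3 + 2 + 0 + 0 = 19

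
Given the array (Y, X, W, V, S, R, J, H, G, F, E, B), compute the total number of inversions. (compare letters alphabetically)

66

For each element, count later entries that are smaller:
Y → X, W, V, S, R, J, H, G, F, E, B → 11
X → W, V, S, R, J, H, G, F, E, B → 10
W → V, S, R, J, H, G, F, E, B → 9
V → S, R, J, H, G, F, E, B → 8
S → R, J, H, G, F, E, B → 7
R → J, H, G, F, E, B → 6
J → H, G, F, E, B → 5
H → G, F, E, B → 4
G → F, E, B → 3
F → E, B → 2
E → B → 1
B → none → 0
Sum: 11 + 10 + 9 + 8 + 7 + 6 + 5 + 4 + 3 + 2 + 1 + 0 = 66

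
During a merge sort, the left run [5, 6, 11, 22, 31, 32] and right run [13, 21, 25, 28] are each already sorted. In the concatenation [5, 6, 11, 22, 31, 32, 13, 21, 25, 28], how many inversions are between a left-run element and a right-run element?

There are 10 cross-inversions.

Count, for every r in R, how many entries of L exceed r:
r = 13: 22, 31, 32 → 3
r = 21: 22, 31, 32 → 3
r = 25: 31, 32 → 2
r = 28: 31, 32 → 2
Cross-inversions: 3 + 3 + 2 + 2 = 10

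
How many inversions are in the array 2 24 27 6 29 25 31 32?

4

Count, for each position, how many later elements it exceeds:
2 → none → 0
24 → 6 → 1
27 → 6, 25 → 2
6 → none → 0
29 → 25 → 1
25 → none → 0
31 → none → 0
32 → none → 0
Sum: 0 + 1 + 2 + 0 + 1 + 0 + 0 + 0 = 4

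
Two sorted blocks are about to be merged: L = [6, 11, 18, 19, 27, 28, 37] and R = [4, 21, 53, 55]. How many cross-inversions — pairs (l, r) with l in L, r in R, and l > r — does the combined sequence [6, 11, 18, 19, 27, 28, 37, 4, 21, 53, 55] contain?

For each element r of the right run, count left-run elements greater than r:
r = 4: 6, 11, 18, 19, 27, 28, 37 → 7
r = 21: 27, 28, 37 → 3
r = 53: none → 0
r = 55: none → 0
Cross-inversions: 7 + 3 + 0 + 0 = 10

10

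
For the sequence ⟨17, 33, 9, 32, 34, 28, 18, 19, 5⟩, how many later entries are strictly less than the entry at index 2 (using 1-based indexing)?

6

The element at index 2 is 33.
Elements after it: 9, 32, 34, 28, 18, 19, 5
Those smaller than 33: 9, 32, 28, 18, 19, 5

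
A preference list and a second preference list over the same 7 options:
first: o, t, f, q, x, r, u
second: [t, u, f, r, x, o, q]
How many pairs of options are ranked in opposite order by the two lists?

Assign each item its position (1..7) in the first ordering, then rewrite the second ordering as that position sequence:
positions: o→1, t→2, f→3, q→4, x→5, r→6, u→7
second ordering as positions: [2, 7, 3, 6, 5, 1, 4]
Discordant pairs = inversions in this position sequence.
2: 1 → 1
7: 3, 6, 5, 1, 4 → 5
3: 1 → 1
6: 5, 1, 4 → 3
5: 1, 4 → 2
1: 0
4: 0
Total: 1 + 5 + 1 + 3 + 2 + 0 + 0 = 12

12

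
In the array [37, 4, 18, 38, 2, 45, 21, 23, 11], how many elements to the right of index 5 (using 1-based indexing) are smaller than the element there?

0

The element at index 5 is 2.
Elements after it: 45, 21, 23, 11
None of them are smaller than 2.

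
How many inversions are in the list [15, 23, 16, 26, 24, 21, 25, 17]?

Inversions: 11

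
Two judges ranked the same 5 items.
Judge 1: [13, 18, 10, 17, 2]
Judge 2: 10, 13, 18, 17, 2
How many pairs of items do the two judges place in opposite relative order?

Assign each item its position (1..5) in the first ordering, then rewrite the second ordering as that position sequence:
positions: 13→1, 18→2, 10→3, 17→4, 2→5
second ordering as positions: [3, 1, 2, 4, 5]
Discordant pairs = inversions in this position sequence.
3: 1, 2 → 2
1: 0
2: 0
4: 0
5: 0
Total: 2 + 0 + 0 + 0 + 0 = 2

2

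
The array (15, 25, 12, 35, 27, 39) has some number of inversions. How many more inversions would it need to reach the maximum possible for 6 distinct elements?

Maximum inversions for 6 distinct elements is C(6, 2) = 6·5/2 = 15.
Current inversions — for each element, count later smaller elements:
15: 1
25: 1
12: 0
35: 1
27: 0
39: 0
Current total: 1 + 1 + 0 + 1 + 0 + 0 = 3
Shortfall: 15 − 3 = 12

12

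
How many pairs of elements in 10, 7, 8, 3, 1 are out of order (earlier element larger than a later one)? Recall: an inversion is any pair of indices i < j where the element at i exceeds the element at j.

9 inversions

Count, for each position, how many later elements it exceeds:
10 → 7, 8, 3, 1 → 4
7 → 3, 1 → 2
8 → 3, 1 → 2
3 → 1 → 1
1 → none → 0
Sum: 4 + 2 + 2 + 1 + 0 = 9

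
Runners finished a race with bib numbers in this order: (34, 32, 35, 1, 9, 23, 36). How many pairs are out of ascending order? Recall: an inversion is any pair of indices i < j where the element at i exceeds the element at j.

10

For each element, count later entries that are smaller:
34 → 32, 1, 9, 23 → 4
32 → 1, 9, 23 → 3
35 → 1, 9, 23 → 3
1 → none → 0
9 → none → 0
23 → none → 0
36 → none → 0
Sum: 4 + 3 + 3 + 0 + 0 + 0 + 0 = 10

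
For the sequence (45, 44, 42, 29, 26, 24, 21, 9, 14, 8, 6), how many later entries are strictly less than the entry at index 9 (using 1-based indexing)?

2

The element at index 9 is 14.
Elements after it: 8, 6
Those smaller than 14: 8, 6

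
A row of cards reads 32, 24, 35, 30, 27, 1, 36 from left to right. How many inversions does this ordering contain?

Element-by-element contributions:
32 → 24, 30, 27, 1 → 4
24 → 1 → 1
35 → 30, 27, 1 → 3
30 → 27, 1 → 2
27 → 1 → 1
1 → none → 0
36 → none → 0
Sum: 4 + 1 + 3 + 2 + 1 + 0 + 0 = 11

11 inversions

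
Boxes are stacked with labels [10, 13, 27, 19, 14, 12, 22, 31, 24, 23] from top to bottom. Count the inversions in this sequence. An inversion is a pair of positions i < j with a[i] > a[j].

13

Sweep left to right; for each value list the smaller values that follow it:
10 → none → 0
13 → 12 → 1
27 → 19, 14, 12, 22, 24, 23 → 6
19 → 14, 12 → 2
14 → 12 → 1
12 → none → 0
22 → none → 0
31 → 24, 23 → 2
24 → 23 → 1
23 → none → 0
Sum: 0 + 1 + 6 + 2 + 1 + 0 + 0 + 2 + 1 + 0 = 13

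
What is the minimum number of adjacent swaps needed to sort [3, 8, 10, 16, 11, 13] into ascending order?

The minimum number of adjacent swaps to sort an array equals its inversion count, since every such swap removes exactly one inversion.
Count inversions — for each element, later elements that are smaller:
3: none → 0
8: none → 0
10: none → 0
16: 11, 13 → 2
11: none → 0
13: none → 0
Total inversions: 0 + 0 + 0 + 2 + 0 + 0 = 2

2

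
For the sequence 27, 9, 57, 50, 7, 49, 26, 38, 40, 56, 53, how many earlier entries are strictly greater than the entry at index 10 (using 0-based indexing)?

2 such elements

The element at index 10 is 53.
Elements before it: 27, 9, 57, 50, 7, 49, 26, 38, 40, 56
Those larger than 53: 57, 56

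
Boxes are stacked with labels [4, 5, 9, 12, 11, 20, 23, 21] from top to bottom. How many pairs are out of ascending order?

For each element, count later entries that are smaller:
4 → none → 0
5 → none → 0
9 → none → 0
12 → 11 → 1
11 → none → 0
20 → none → 0
23 → 21 → 1
21 → none → 0
Sum: 0 + 0 + 0 + 1 + 0 + 0 + 1 + 0 = 2

2 inversions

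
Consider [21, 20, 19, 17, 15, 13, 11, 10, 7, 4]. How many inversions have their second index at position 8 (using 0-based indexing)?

The element at index 8 is 7.
Elements before it: 21, 20, 19, 17, 15, 13, 11, 10
Those larger than 7: 21, 20, 19, 17, 15, 13, 11, 10

8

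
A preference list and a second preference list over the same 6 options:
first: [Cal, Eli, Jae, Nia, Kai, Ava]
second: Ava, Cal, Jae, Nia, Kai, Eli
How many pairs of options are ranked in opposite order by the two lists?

8

Assign each item its position (1..6) in the first ordering, then rewrite the second ordering as that position sequence:
positions: Cal→1, Eli→2, Jae→3, Nia→4, Kai→5, Ava→6
second ordering as positions: [6, 1, 3, 4, 5, 2]
Discordant pairs = inversions in this position sequence.
6: 1, 3, 4, 5, 2 → 5
1: 0
3: 2 → 1
4: 2 → 1
5: 2 → 1
2: 0
Total: 5 + 0 + 1 + 1 + 1 + 0 = 8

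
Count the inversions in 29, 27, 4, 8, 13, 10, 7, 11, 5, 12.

For each element, count later entries that are smaller:
29 → 27, 4, 8, 13, 10, 7, 11, 5, 12 → 9
27 → 4, 8, 13, 10, 7, 11, 5, 12 → 8
4 → none → 0
8 → 7, 5 → 2
13 → 10, 7, 11, 5, 12 → 5
10 → 7, 5 → 2
7 → 5 → 1
11 → 5 → 1
5 → none → 0
12 → none → 0
Sum: 9 + 8 + 0 + 2 + 5 + 2 + 1 + 1 + 0 + 0 = 28

28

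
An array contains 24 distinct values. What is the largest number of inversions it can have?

276

A reversed (strictly descending) arrangement makes every pair an inversion, giving C(24, 2) inversions.
C(24, 2) = 24·23/2 = 276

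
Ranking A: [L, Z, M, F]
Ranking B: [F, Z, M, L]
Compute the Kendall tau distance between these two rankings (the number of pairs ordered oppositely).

5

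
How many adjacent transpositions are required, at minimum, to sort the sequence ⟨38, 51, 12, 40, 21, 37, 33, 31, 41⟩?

19

Minimum adjacent swaps = number of inversions (each swap of adjacent out-of-order elements removes one inversion and no swap can remove more).
Count inversions — for each element, later elements that are smaller:
38: 12, 21, 37, 33, 31 → 5
51: 12, 40, 21, 37, 33, 31, 41 → 7
12: none → 0
40: 21, 37, 33, 31 → 4
21: none → 0
37: 33, 31 → 2
33: 31 → 1
31: none → 0
41: none → 0
Total inversions: 5 + 7 + 0 + 4 + 0 + 2 + 1 + 0 + 0 = 19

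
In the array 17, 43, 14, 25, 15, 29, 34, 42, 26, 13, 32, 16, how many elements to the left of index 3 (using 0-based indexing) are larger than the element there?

1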